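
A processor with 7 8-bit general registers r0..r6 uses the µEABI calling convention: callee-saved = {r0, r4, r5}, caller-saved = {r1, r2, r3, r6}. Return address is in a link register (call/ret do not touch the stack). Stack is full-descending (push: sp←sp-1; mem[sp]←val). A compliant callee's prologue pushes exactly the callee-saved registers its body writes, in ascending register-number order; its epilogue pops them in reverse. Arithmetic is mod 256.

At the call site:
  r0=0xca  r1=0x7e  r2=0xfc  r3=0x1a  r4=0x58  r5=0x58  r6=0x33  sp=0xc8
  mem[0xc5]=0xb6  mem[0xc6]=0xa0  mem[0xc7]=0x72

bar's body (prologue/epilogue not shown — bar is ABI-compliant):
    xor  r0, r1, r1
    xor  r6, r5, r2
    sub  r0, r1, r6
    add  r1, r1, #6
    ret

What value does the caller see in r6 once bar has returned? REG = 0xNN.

REG = 0xa4

prologue: push r0 → mem[0xc7]=0xca, sp=0xc7
body[0] xor  r0, r1, r1 → r0=0x00
body[1] xor  r6, r5, r2 → r6=0xa4
body[2] sub  r0, r1, r6 → r0=0xda
body[3] add  r1, r1, #6 → r1=0x84
epilogue: pop r0=0xca, sp=0xc8
r6 is caller-saved → body value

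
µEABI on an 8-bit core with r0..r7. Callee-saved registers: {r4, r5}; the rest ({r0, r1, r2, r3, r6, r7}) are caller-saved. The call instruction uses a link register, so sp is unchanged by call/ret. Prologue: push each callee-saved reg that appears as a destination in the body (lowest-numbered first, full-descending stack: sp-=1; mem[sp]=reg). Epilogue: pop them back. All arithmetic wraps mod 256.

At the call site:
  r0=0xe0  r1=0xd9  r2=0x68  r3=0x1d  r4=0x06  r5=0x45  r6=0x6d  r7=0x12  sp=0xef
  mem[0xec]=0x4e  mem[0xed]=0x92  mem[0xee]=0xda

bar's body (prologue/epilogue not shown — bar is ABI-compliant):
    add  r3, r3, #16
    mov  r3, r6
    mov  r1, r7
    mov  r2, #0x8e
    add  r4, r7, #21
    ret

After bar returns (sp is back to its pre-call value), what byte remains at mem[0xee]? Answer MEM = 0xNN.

MEM = 0x06

prologue: push r4 → mem[0xee]=0x06, sp=0xee
body[0] add  r3, r3, #16 → r3=0x2d
body[1] mov  r3, r6 → r3=0x6d
body[2] mov  r1, r7 → r1=0x12
body[3] mov  r2, #0x8e → r2=0x8e
body[4] add  r4, r7, #21 → r4=0x27
epilogue: pop r4=0x06, sp=0xef
prologue pushed ['r4'] at ['0xee']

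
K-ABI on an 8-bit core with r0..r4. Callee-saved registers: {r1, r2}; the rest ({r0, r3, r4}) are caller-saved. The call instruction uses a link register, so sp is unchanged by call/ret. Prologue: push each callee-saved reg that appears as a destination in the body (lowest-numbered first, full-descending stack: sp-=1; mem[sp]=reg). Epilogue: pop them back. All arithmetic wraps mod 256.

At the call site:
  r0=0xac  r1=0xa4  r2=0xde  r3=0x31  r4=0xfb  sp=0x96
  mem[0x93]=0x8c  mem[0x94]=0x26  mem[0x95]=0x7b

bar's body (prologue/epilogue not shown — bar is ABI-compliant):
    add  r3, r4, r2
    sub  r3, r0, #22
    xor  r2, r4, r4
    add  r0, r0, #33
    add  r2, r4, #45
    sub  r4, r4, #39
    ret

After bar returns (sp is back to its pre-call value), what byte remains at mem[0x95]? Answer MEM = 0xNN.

MEM = 0xde

prologue: push r2 → mem[0x95]=0xde, sp=0x95
body[0] add  r3, r4, r2 → r3=0xd9
body[1] sub  r3, r0, #22 → r3=0x96
body[2] xor  r2, r4, r4 → r2=0x00
body[3] add  r0, r0, #33 → r0=0xcd
body[4] add  r2, r4, #45 → r2=0x28
body[5] sub  r4, r4, #39 → r4=0xd4
epilogue: pop r2=0xde, sp=0x96
prologue pushed ['r2'] at ['0x95']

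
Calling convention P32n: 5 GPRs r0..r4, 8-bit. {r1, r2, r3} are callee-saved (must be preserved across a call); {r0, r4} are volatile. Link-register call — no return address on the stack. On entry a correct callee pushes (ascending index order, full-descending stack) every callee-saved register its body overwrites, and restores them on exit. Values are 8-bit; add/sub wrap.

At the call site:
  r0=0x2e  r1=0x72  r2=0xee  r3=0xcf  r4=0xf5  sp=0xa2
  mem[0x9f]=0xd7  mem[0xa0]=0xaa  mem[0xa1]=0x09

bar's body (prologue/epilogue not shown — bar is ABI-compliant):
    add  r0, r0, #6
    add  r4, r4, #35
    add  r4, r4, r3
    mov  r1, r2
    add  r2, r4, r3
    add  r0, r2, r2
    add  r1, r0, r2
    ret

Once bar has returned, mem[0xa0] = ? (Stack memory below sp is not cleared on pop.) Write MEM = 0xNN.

prologue: push r1 -> mem[0xa1]=0x72, sp=0xa1
prologue: push r2 -> mem[0xa0]=0xee, sp=0xa0
body[0] add  r0, r0, #6 -> r0=0x34
body[1] add  r4, r4, #35 -> r4=0x18
body[2] add  r4, r4, r3 -> r4=0xe7
body[3] mov  r1, r2 -> r1=0xee
body[4] add  r2, r4, r3 -> r2=0xb6
body[5] add  r0, r2, r2 -> r0=0x6c
body[6] add  r1, r0, r2 -> r1=0x22
epilogue: pop r2=0xee, sp=0xa1
epilogue: pop r1=0x72, sp=0xa2
prologue pushed ['r1', 'r2'] at ['0xa1', '0xa0']

MEM = 0xee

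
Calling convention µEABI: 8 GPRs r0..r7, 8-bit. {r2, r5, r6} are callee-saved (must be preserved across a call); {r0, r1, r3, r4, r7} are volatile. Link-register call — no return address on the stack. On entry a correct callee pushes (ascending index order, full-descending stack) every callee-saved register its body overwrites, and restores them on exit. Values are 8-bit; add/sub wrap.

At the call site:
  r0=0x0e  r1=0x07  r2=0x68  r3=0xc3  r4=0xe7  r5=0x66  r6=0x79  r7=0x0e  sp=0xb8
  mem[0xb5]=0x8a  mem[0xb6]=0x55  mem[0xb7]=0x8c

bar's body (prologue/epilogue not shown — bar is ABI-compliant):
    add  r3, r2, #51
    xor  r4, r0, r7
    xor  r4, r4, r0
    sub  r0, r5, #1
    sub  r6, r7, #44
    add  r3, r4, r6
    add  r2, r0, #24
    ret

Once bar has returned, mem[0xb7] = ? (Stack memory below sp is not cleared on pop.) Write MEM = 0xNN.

MEM = 0x68

prologue: push r2 -> mem[0xb7]=0x68, sp=0xb7
prologue: push r6 -> mem[0xb6]=0x79, sp=0xb6
body[0] add  r3, r2, #51 -> r3=0x9b
body[1] xor  r4, r0, r7 -> r4=0x00
body[2] xor  r4, r4, r0 -> r4=0x0e
body[3] sub  r0, r5, #1 -> r0=0x65
body[4] sub  r6, r7, #44 -> r6=0xe2
body[5] add  r3, r4, r6 -> r3=0xf0
body[6] add  r2, r0, #24 -> r2=0x7d
epilogue: pop r6=0x79, sp=0xb7
epilogue: pop r2=0x68, sp=0xb8
prologue pushed ['r2', 'r6'] at ['0xb7', '0xb6']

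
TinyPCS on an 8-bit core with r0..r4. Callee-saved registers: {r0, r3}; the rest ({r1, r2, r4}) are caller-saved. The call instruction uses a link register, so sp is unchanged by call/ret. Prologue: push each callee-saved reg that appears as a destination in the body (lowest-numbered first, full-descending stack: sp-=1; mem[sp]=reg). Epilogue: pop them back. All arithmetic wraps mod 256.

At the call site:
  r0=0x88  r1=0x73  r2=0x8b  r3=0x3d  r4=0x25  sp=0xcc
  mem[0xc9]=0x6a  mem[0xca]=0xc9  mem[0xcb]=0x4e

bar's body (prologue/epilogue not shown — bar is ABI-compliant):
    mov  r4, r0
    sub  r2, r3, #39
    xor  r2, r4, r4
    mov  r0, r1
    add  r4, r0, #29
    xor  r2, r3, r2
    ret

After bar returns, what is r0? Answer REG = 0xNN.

prologue: push r0 -> mem[0xcb]=0x88, sp=0xcb
body[0] mov  r4, r0 -> r4=0x88
body[1] sub  r2, r3, #39 -> r2=0x16
body[2] xor  r2, r4, r4 -> r2=0x00
body[3] mov  r0, r1 -> r0=0x73
body[4] add  r4, r0, #29 -> r4=0x90
body[5] xor  r2, r3, r2 -> r2=0x3d
epilogue: pop r0=0x88, sp=0xcc
r0 is callee-saved -> restored

REG = 0x88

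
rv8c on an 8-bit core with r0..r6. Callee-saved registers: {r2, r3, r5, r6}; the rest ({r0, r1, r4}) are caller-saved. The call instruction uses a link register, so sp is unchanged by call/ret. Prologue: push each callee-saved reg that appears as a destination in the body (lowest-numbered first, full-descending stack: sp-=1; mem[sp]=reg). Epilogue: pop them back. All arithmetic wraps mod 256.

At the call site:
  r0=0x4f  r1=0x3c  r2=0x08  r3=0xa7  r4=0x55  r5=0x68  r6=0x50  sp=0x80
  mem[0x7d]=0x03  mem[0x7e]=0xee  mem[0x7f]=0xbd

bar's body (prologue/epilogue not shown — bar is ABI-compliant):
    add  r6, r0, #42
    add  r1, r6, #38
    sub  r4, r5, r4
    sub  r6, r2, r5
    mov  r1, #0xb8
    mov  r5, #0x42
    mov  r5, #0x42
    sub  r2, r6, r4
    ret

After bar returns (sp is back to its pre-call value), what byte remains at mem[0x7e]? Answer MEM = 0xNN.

MEM = 0x68

prologue: push r2 → mem[0x7f]=0x08, sp=0x7f
prologue: push r5 → mem[0x7e]=0x68, sp=0x7e
prologue: push r6 → mem[0x7d]=0x50, sp=0x7d
body[0] add  r6, r0, #42 → r6=0x79
body[1] add  r1, r6, #38 → r1=0x9f
body[2] sub  r4, r5, r4 → r4=0x13
body[3] sub  r6, r2, r5 → r6=0xa0
body[4] mov  r1, #0xb8 → r1=0xb8
body[5] mov  r5, #0x42 → r5=0x42
body[6] mov  r5, #0x42 → r5=0x42
body[7] sub  r2, r6, r4 → r2=0x8d
epilogue: pop r6=0x50, sp=0x7e
epilogue: pop r5=0x68, sp=0x7f
epilogue: pop r2=0x08, sp=0x80
prologue pushed ['r2', 'r5', 'r6'] at ['0x7f', '0x7e', '0x7d']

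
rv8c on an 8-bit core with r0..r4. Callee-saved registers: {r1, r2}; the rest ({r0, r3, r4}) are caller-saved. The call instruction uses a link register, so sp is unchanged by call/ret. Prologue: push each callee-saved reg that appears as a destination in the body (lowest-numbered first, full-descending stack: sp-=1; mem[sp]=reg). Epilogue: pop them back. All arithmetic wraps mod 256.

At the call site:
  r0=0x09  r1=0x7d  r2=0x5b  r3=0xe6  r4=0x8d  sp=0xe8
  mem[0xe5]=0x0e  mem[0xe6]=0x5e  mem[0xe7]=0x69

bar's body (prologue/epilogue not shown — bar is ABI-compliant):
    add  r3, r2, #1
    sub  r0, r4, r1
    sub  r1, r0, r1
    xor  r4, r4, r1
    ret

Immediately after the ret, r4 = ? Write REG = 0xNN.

prologue: push r1 -> mem[0xe7]=0x7d, sp=0xe7
body[0] add  r3, r2, #1 -> r3=0x5c
body[1] sub  r0, r4, r1 -> r0=0x10
body[2] sub  r1, r0, r1 -> r1=0x93
body[3] xor  r4, r4, r1 -> r4=0x1e
epilogue: pop r1=0x7d, sp=0xe8
r4 is caller-saved -> body value

REG = 0x1e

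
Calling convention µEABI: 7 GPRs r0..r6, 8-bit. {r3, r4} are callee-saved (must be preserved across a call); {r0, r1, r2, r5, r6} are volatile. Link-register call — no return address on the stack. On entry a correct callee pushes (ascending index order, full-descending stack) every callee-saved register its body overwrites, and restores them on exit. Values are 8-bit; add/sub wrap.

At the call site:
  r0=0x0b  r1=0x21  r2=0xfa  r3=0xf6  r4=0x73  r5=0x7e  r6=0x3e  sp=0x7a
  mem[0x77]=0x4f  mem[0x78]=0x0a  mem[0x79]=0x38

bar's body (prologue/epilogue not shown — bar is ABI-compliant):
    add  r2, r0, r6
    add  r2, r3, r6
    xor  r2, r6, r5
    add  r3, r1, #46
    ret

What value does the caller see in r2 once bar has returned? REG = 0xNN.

prologue: push r3 -> mem[0x79]=0xf6, sp=0x79
body[0] add  r2, r0, r6 -> r2=0x49
body[1] add  r2, r3, r6 -> r2=0x34
body[2] xor  r2, r6, r5 -> r2=0x40
body[3] add  r3, r1, #46 -> r3=0x4f
epilogue: pop r3=0xf6, sp=0x7a
r2 is caller-saved -> body value

REG = 0x40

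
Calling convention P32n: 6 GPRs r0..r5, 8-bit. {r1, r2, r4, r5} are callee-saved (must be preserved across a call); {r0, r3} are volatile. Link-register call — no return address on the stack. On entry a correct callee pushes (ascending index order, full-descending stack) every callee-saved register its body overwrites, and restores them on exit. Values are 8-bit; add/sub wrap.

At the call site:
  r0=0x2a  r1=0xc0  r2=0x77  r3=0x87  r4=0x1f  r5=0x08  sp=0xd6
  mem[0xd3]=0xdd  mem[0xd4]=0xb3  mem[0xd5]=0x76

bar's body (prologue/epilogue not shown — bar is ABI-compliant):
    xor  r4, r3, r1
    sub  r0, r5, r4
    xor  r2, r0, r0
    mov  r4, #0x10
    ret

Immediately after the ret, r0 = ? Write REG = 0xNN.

prologue: push r2 -> mem[0xd5]=0x77, sp=0xd5
prologue: push r4 -> mem[0xd4]=0x1f, sp=0xd4
body[0] xor  r4, r3, r1 -> r4=0x47
body[1] sub  r0, r5, r4 -> r0=0xc1
body[2] xor  r2, r0, r0 -> r2=0x00
body[3] mov  r4, #0x10 -> r4=0x10
epilogue: pop r4=0x1f, sp=0xd5
epilogue: pop r2=0x77, sp=0xd6
r0 is caller-saved -> body value

REG = 0xc1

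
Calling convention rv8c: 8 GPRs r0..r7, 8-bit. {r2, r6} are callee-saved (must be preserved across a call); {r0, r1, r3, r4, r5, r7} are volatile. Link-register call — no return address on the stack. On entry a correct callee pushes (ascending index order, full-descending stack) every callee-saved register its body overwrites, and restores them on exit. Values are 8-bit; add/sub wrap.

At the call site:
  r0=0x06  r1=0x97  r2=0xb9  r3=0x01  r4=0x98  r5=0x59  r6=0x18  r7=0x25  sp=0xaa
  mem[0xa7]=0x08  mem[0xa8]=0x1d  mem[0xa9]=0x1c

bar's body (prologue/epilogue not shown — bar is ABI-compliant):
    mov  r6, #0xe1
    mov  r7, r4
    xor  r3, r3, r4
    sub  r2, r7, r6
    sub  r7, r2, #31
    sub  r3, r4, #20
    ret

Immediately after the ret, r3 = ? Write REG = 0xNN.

REG = 0x84

prologue: push r2 → mem[0xa9]=0xb9, sp=0xa9
prologue: push r6 → mem[0xa8]=0x18, sp=0xa8
body[0] mov  r6, #0xe1 → r6=0xe1
body[1] mov  r7, r4 → r7=0x98
body[2] xor  r3, r3, r4 → r3=0x99
body[3] sub  r2, r7, r6 → r2=0xb7
body[4] sub  r7, r2, #31 → r7=0x98
body[5] sub  r3, r4, #20 → r3=0x84
epilogue: pop r6=0x18, sp=0xa9
epilogue: pop r2=0xb9, sp=0xaa
r3 is caller-saved → body value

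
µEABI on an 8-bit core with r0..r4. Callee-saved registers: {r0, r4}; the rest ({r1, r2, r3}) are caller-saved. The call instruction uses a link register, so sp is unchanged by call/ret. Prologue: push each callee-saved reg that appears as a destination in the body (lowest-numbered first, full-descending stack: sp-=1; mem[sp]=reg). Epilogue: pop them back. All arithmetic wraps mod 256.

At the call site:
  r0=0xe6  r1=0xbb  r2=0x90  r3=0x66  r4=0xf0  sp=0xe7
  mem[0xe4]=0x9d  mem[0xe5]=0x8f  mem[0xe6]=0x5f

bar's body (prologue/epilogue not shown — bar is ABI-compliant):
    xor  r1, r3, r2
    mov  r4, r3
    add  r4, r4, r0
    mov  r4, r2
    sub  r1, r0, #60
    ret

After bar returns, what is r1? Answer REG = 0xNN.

REG = 0xaa

prologue: push r4 -> mem[0xe6]=0xf0, sp=0xe6
body[0] xor  r1, r3, r2 -> r1=0xf6
body[1] mov  r4, r3 -> r4=0x66
body[2] add  r4, r4, r0 -> r4=0x4c
body[3] mov  r4, r2 -> r4=0x90
body[4] sub  r1, r0, #60 -> r1=0xaa
epilogue: pop r4=0xf0, sp=0xe7
r1 is caller-saved -> body value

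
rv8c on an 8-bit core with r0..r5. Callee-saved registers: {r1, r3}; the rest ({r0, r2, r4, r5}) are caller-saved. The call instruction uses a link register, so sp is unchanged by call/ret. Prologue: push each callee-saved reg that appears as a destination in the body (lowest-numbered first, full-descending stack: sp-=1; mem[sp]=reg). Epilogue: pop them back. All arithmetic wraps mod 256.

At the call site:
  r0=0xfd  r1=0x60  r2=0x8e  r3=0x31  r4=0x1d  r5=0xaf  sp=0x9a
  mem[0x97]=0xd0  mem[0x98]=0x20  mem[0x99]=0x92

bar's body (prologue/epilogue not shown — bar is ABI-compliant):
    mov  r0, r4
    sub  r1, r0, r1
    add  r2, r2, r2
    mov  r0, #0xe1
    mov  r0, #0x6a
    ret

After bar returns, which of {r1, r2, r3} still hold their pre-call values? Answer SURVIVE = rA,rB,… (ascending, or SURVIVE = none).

SURVIVE = r1,r3

prologue: push r1 → mem[0x99]=0x60, sp=0x99
body[0] mov  r0, r4 → r0=0x1d
body[1] sub  r1, r0, r1 → r1=0xbd
body[2] add  r2, r2, r2 → r2=0x1c
body[3] mov  r0, #0xe1 → r0=0xe1
body[4] mov  r0, #0x6a → r0=0x6a
epilogue: pop r1=0x60, sp=0x9a
r1: callee-saved, written=True
r2: caller-saved, written=True
r3: callee-saved, written=False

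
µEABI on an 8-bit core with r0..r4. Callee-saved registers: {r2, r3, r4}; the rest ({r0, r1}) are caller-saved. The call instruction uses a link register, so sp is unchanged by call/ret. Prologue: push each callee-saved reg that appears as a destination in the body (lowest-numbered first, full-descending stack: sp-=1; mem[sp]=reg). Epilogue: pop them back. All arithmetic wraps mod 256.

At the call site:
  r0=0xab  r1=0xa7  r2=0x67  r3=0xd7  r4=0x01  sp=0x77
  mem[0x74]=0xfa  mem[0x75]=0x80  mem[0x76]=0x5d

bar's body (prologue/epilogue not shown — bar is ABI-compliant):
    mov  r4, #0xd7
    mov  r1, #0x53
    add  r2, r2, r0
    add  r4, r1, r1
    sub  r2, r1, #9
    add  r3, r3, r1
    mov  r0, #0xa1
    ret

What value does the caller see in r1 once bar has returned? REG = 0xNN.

REG = 0x53

prologue: push r2 → mem[0x76]=0x67, sp=0x76
prologue: push r3 → mem[0x75]=0xd7, sp=0x75
prologue: push r4 → mem[0x74]=0x01, sp=0x74
body[0] mov  r4, #0xd7 → r4=0xd7
body[1] mov  r1, #0x53 → r1=0x53
body[2] add  r2, r2, r0 → r2=0x12
body[3] add  r4, r1, r1 → r4=0xa6
body[4] sub  r2, r1, #9 → r2=0x4a
body[5] add  r3, r3, r1 → r3=0x2a
body[6] mov  r0, #0xa1 → r0=0xa1
epilogue: pop r4=0x01, sp=0x75
epilogue: pop r3=0xd7, sp=0x76
epilogue: pop r2=0x67, sp=0x77
r1 is caller-saved → body value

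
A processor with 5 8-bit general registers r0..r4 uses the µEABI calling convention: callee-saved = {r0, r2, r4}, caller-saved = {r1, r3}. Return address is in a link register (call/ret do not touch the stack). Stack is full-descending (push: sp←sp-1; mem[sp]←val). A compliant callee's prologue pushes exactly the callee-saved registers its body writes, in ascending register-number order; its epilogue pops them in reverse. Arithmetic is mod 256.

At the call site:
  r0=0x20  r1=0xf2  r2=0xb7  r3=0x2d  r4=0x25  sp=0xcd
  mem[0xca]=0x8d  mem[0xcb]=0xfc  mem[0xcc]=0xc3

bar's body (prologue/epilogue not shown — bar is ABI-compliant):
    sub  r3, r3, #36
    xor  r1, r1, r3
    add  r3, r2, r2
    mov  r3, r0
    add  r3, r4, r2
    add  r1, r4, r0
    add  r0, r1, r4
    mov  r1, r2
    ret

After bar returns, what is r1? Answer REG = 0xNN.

prologue: push r0 → mem[0xcc]=0x20, sp=0xcc
body[0] sub  r3, r3, #36 → r3=0x09
body[1] xor  r1, r1, r3 → r1=0xfb
body[2] add  r3, r2, r2 → r3=0x6e
body[3] mov  r3, r0 → r3=0x20
body[4] add  r3, r4, r2 → r3=0xdc
body[5] add  r1, r4, r0 → r1=0x45
body[6] add  r0, r1, r4 → r0=0x6a
body[7] mov  r1, r2 → r1=0xb7
epilogue: pop r0=0x20, sp=0xcd
r1 is caller-saved → body value

REG = 0xb7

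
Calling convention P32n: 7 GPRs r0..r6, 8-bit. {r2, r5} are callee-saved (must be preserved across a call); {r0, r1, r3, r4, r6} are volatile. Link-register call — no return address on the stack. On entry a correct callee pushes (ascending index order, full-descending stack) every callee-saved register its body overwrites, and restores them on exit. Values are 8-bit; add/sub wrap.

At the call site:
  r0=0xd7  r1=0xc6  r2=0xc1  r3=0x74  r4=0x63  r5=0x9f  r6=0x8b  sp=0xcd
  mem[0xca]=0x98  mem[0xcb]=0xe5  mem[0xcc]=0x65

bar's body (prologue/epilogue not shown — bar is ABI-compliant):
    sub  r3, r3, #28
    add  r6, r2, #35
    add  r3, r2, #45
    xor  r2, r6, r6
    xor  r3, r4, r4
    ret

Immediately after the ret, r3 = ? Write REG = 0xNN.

prologue: push r2 -> mem[0xcc]=0xc1, sp=0xcc
body[0] sub  r3, r3, #28 -> r3=0x58
body[1] add  r6, r2, #35 -> r6=0xe4
body[2] add  r3, r2, #45 -> r3=0xee
body[3] xor  r2, r6, r6 -> r2=0x00
body[4] xor  r3, r4, r4 -> r3=0x00
epilogue: pop r2=0xc1, sp=0xcd
r3 is caller-saved -> body value

REG = 0x00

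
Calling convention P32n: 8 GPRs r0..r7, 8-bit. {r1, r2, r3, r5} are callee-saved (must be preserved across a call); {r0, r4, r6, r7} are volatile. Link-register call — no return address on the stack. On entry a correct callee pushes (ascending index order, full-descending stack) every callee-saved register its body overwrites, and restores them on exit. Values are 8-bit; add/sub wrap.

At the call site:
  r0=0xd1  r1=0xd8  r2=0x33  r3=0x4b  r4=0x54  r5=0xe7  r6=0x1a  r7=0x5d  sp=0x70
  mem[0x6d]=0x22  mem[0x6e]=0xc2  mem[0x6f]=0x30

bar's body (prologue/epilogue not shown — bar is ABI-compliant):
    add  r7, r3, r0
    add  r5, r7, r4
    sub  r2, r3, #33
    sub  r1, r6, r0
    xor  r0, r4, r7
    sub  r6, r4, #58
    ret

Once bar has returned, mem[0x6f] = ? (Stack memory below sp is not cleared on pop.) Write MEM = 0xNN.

MEM = 0xd8

prologue: push r1 → mem[0x6f]=0xd8, sp=0x6f
prologue: push r2 → mem[0x6e]=0x33, sp=0x6e
prologue: push r5 → mem[0x6d]=0xe7, sp=0x6d
body[0] add  r7, r3, r0 → r7=0x1c
body[1] add  r5, r7, r4 → r5=0x70
body[2] sub  r2, r3, #33 → r2=0x2a
body[3] sub  r1, r6, r0 → r1=0x49
body[4] xor  r0, r4, r7 → r0=0x48
body[5] sub  r6, r4, #58 → r6=0x1a
epilogue: pop r5=0xe7, sp=0x6e
epilogue: pop r2=0x33, sp=0x6f
epilogue: pop r1=0xd8, sp=0x70
prologue pushed ['r1', 'r2', 'r5'] at ['0x6f', '0x6e', '0x6d']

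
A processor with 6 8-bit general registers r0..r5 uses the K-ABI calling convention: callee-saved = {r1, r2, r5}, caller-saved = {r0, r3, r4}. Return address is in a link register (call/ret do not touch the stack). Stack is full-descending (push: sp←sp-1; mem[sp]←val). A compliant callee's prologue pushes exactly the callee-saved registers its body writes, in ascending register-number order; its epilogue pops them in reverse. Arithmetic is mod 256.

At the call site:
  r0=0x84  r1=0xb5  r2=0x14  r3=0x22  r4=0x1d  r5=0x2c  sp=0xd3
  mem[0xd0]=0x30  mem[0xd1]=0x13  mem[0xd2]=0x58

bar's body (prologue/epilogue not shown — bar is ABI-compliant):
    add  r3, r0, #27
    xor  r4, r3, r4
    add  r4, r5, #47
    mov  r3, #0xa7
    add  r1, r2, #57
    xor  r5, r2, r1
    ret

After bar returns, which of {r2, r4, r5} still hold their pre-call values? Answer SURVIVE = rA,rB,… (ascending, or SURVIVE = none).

prologue: push r1 -> mem[0xd2]=0xb5, sp=0xd2
prologue: push r5 -> mem[0xd1]=0x2c, sp=0xd1
body[0] add  r3, r0, #27 -> r3=0x9f
body[1] xor  r4, r3, r4 -> r4=0x82
body[2] add  r4, r5, #47 -> r4=0x5b
body[3] mov  r3, #0xa7 -> r3=0xa7
body[4] add  r1, r2, #57 -> r1=0x4d
body[5] xor  r5, r2, r1 -> r5=0x59
epilogue: pop r5=0x2c, sp=0xd2
epilogue: pop r1=0xb5, sp=0xd3
r2: callee-saved, written=False
r4: caller-saved, written=True
r5: callee-saved, written=True

SURVIVE = r2,r5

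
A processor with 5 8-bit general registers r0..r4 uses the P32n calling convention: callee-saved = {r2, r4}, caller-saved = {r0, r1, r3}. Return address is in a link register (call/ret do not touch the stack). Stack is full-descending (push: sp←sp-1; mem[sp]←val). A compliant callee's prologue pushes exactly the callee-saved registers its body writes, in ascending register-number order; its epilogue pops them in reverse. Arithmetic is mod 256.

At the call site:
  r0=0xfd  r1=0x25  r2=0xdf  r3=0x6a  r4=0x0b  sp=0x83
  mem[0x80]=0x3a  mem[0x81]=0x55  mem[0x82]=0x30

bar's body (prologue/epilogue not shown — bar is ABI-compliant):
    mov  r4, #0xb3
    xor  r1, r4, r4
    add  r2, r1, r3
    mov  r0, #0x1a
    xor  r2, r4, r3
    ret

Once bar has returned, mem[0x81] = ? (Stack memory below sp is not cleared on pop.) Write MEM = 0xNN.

prologue: push r2 → mem[0x82]=0xdf, sp=0x82
prologue: push r4 → mem[0x81]=0x0b, sp=0x81
body[0] mov  r4, #0xb3 → r4=0xb3
body[1] xor  r1, r4, r4 → r1=0x00
body[2] add  r2, r1, r3 → r2=0x6a
body[3] mov  r0, #0x1a → r0=0x1a
body[4] xor  r2, r4, r3 → r2=0xd9
epilogue: pop r4=0x0b, sp=0x82
epilogue: pop r2=0xdf, sp=0x83
prologue pushed ['r2', 'r4'] at ['0x82', '0x81']

MEM = 0x0b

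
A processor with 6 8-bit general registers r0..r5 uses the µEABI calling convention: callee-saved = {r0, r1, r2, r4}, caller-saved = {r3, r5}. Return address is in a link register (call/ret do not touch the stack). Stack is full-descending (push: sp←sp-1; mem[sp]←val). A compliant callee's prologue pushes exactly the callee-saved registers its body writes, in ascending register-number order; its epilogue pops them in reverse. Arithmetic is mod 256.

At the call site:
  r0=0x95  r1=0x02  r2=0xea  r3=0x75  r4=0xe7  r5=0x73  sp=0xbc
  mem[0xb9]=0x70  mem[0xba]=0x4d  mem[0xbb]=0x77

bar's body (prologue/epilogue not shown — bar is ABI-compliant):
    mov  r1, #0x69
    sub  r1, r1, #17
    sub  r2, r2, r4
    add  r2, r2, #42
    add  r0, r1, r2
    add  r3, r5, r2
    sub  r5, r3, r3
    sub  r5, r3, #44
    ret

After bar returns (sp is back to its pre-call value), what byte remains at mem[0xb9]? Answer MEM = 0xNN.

prologue: push r0 → mem[0xbb]=0x95, sp=0xbb
prologue: push r1 → mem[0xba]=0x02, sp=0xba
prologue: push r2 → mem[0xb9]=0xea, sp=0xb9
body[0] mov  r1, #0x69 → r1=0x69
body[1] sub  r1, r1, #17 → r1=0x58
body[2] sub  r2, r2, r4 → r2=0x03
body[3] add  r2, r2, #42 → r2=0x2d
body[4] add  r0, r1, r2 → r0=0x85
body[5] add  r3, r5, r2 → r3=0xa0
body[6] sub  r5, r3, r3 → r5=0x00
body[7] sub  r5, r3, #44 → r5=0x74
epilogue: pop r2=0xea, sp=0xba
epilogue: pop r1=0x02, sp=0xbb
epilogue: pop r0=0x95, sp=0xbc
prologue pushed ['r0', 'r1', 'r2'] at ['0xbb', '0xba', '0xb9']

MEM = 0xea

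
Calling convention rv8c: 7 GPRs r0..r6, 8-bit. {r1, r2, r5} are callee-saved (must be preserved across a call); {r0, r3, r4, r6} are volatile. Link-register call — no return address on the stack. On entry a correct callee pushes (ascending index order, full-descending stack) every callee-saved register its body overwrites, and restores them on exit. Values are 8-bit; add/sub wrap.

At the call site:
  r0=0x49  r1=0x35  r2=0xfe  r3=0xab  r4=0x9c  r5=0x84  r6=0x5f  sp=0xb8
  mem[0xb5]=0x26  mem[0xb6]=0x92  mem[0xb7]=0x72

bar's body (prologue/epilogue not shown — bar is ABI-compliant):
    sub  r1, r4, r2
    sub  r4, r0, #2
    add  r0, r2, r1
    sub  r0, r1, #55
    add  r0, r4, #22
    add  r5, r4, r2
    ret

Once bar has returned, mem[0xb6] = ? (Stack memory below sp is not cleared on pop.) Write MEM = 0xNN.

prologue: push r1 → mem[0xb7]=0x35, sp=0xb7
prologue: push r5 → mem[0xb6]=0x84, sp=0xb6
body[0] sub  r1, r4, r2 → r1=0x9e
body[1] sub  r4, r0, #2 → r4=0x47
body[2] add  r0, r2, r1 → r0=0x9c
body[3] sub  r0, r1, #55 → r0=0x67
body[4] add  r0, r4, #22 → r0=0x5d
body[5] add  r5, r4, r2 → r5=0x45
epilogue: pop r5=0x84, sp=0xb7
epilogue: pop r1=0x35, sp=0xb8
prologue pushed ['r1', 'r5'] at ['0xb7', '0xb6']

MEM = 0x84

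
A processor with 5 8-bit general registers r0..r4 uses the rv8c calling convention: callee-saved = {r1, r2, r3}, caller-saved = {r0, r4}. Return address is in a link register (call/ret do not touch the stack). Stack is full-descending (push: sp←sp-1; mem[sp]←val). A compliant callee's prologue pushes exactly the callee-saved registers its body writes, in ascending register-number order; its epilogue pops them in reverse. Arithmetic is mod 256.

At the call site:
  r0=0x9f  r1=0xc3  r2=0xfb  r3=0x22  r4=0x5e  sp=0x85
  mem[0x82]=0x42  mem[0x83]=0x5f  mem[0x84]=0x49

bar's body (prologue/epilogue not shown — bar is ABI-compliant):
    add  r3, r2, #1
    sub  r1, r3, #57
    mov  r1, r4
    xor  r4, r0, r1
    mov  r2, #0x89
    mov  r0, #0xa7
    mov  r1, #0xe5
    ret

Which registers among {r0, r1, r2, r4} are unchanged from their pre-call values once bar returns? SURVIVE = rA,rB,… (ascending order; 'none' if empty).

SURVIVE = r1,r2

prologue: push r1 → mem[0x84]=0xc3, sp=0x84
prologue: push r2 → mem[0x83]=0xfb, sp=0x83
prologue: push r3 → mem[0x82]=0x22, sp=0x82
body[0] add  r3, r2, #1 → r3=0xfc
body[1] sub  r1, r3, #57 → r1=0xc3
body[2] mov  r1, r4 → r1=0x5e
body[3] xor  r4, r0, r1 → r4=0xc1
body[4] mov  r2, #0x89 → r2=0x89
body[5] mov  r0, #0xa7 → r0=0xa7
body[6] mov  r1, #0xe5 → r1=0xe5
epilogue: pop r3=0x22, sp=0x83
epilogue: pop r2=0xfb, sp=0x84
epilogue: pop r1=0xc3, sp=0x85
r0: caller-saved, written=True
r1: callee-saved, written=True
r2: callee-saved, written=True
r4: caller-saved, written=True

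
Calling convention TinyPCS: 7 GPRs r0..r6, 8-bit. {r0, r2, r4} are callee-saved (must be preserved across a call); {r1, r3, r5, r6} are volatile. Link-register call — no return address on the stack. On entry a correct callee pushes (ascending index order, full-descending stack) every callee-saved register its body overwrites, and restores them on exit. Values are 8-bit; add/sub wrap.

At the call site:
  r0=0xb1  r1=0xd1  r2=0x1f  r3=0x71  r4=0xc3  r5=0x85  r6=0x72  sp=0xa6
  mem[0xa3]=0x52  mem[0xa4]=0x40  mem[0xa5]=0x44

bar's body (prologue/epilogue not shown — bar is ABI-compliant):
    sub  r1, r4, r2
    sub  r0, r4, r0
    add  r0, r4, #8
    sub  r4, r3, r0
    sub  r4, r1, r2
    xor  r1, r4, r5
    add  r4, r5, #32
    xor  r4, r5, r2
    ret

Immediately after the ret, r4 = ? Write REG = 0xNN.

prologue: push r0 -> mem[0xa5]=0xb1, sp=0xa5
prologue: push r4 -> mem[0xa4]=0xc3, sp=0xa4
body[0] sub  r1, r4, r2 -> r1=0xa4
body[1] sub  r0, r4, r0 -> r0=0x12
body[2] add  r0, r4, #8 -> r0=0xcb
body[3] sub  r4, r3, r0 -> r4=0xa6
body[4] sub  r4, r1, r2 -> r4=0x85
body[5] xor  r1, r4, r5 -> r1=0x00
body[6] add  r4, r5, #32 -> r4=0xa5
body[7] xor  r4, r5, r2 -> r4=0x9a
epilogue: pop r4=0xc3, sp=0xa5
epilogue: pop r0=0xb1, sp=0xa6
r4 is callee-saved -> restored

REG = 0xc3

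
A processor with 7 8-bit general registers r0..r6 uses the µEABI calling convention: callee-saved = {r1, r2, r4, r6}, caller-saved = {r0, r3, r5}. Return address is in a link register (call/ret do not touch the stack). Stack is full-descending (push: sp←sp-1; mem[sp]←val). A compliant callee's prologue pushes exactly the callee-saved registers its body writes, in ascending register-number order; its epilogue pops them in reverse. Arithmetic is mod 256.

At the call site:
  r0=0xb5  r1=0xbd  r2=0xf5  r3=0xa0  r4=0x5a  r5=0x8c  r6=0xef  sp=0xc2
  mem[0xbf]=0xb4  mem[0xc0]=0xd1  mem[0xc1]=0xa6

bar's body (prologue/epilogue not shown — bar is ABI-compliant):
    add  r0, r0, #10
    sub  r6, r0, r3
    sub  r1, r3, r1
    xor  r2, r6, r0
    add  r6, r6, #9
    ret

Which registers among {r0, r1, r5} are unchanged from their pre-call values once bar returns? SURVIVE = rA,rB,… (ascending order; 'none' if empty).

SURVIVE = r1,r5

prologue: push r1 -> mem[0xc1]=0xbd, sp=0xc1
prologue: push r2 -> mem[0xc0]=0xf5, sp=0xc0
prologue: push r6 -> mem[0xbf]=0xef, sp=0xbf
body[0] add  r0, r0, #10 -> r0=0xbf
body[1] sub  r6, r0, r3 -> r6=0x1f
body[2] sub  r1, r3, r1 -> r1=0xe3
body[3] xor  r2, r6, r0 -> r2=0xa0
body[4] add  r6, r6, #9 -> r6=0x28
epilogue: pop r6=0xef, sp=0xc0
epilogue: pop r2=0xf5, sp=0xc1
epilogue: pop r1=0xbd, sp=0xc2
r0: caller-saved, written=True
r1: callee-saved, written=True
r5: caller-saved, written=False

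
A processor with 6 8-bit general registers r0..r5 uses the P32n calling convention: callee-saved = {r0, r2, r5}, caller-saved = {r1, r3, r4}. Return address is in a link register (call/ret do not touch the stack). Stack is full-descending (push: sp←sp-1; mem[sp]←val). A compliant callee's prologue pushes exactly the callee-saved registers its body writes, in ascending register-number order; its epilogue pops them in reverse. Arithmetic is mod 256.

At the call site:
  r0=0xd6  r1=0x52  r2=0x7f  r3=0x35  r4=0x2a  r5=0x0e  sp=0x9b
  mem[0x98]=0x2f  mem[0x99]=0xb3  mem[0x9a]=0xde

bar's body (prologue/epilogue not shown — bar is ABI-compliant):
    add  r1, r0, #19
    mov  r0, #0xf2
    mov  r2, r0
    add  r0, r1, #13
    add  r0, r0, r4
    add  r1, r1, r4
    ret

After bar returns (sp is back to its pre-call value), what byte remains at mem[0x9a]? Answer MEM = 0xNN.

prologue: push r0 → mem[0x9a]=0xd6, sp=0x9a
prologue: push r2 → mem[0x99]=0x7f, sp=0x99
body[0] add  r1, r0, #19 → r1=0xe9
body[1] mov  r0, #0xf2 → r0=0xf2
body[2] mov  r2, r0 → r2=0xf2
body[3] add  r0, r1, #13 → r0=0xf6
body[4] add  r0, r0, r4 → r0=0x20
body[5] add  r1, r1, r4 → r1=0x13
epilogue: pop r2=0x7f, sp=0x9a
epilogue: pop r0=0xd6, sp=0x9b
prologue pushed ['r0', 'r2'] at ['0x9a', '0x99']

MEM = 0xd6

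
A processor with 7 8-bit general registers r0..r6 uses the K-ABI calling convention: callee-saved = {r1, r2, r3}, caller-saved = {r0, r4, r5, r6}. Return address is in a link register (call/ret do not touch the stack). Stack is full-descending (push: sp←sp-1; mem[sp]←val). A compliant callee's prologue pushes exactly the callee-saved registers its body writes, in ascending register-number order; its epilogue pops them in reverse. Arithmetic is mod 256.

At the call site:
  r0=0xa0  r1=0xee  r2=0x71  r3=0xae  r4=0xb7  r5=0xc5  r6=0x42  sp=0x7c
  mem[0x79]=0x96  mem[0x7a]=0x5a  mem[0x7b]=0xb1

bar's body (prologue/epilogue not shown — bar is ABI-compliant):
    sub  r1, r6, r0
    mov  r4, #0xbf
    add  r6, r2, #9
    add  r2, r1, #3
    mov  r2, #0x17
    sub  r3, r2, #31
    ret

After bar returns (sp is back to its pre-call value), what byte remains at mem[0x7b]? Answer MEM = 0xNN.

prologue: push r1 -> mem[0x7b]=0xee, sp=0x7b
prologue: push r2 -> mem[0x7a]=0x71, sp=0x7a
prologue: push r3 -> mem[0x79]=0xae, sp=0x79
body[0] sub  r1, r6, r0 -> r1=0xa2
body[1] mov  r4, #0xbf -> r4=0xbf
body[2] add  r6, r2, #9 -> r6=0x7a
body[3] add  r2, r1, #3 -> r2=0xa5
body[4] mov  r2, #0x17 -> r2=0x17
body[5] sub  r3, r2, #31 -> r3=0xf8
epilogue: pop r3=0xae, sp=0x7a
epilogue: pop r2=0x71, sp=0x7b
epilogue: pop r1=0xee, sp=0x7c
prologue pushed ['r1', 'r2', 'r3'] at ['0x7b', '0x7a', '0x79']

MEM = 0xee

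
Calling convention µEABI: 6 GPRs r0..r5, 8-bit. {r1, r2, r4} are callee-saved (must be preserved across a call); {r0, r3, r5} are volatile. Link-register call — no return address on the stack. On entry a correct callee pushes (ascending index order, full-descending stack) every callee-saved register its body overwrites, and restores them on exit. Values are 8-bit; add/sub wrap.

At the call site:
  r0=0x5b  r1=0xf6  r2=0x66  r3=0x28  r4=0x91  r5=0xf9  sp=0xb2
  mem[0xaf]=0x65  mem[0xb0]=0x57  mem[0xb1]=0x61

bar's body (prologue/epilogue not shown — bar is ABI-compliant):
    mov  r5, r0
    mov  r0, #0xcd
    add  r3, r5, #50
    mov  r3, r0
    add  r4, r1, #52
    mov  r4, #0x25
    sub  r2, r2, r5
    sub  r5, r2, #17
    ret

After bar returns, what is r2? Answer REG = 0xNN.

prologue: push r2 -> mem[0xb1]=0x66, sp=0xb1
prologue: push r4 -> mem[0xb0]=0x91, sp=0xb0
body[0] mov  r5, r0 -> r5=0x5b
body[1] mov  r0, #0xcd -> r0=0xcd
body[2] add  r3, r5, #50 -> r3=0x8d
body[3] mov  r3, r0 -> r3=0xcd
body[4] add  r4, r1, #52 -> r4=0x2a
body[5] mov  r4, #0x25 -> r4=0x25
body[6] sub  r2, r2, r5 -> r2=0x0b
body[7] sub  r5, r2, #17 -> r5=0xfa
epilogue: pop r4=0x91, sp=0xb1
epilogue: pop r2=0x66, sp=0xb2
r2 is callee-saved -> restored

REG = 0x66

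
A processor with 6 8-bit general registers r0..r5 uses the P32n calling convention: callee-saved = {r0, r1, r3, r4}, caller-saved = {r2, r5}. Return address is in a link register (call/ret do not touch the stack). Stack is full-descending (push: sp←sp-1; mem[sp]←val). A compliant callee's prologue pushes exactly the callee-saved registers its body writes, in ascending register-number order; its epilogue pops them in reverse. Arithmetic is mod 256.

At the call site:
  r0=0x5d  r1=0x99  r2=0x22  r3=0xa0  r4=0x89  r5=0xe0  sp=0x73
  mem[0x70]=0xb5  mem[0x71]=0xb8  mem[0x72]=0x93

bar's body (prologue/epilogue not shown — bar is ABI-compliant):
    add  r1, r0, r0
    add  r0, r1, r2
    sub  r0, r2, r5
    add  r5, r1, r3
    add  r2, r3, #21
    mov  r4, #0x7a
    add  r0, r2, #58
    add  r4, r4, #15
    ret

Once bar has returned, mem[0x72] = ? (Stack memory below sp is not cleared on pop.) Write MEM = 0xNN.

MEM = 0x5d

prologue: push r0 -> mem[0x72]=0x5d, sp=0x72
prologue: push r1 -> mem[0x71]=0x99, sp=0x71
prologue: push r4 -> mem[0x70]=0x89, sp=0x70
body[0] add  r1, r0, r0 -> r1=0xba
body[1] add  r0, r1, r2 -> r0=0xdc
body[2] sub  r0, r2, r5 -> r0=0x42
body[3] add  r5, r1, r3 -> r5=0x5a
body[4] add  r2, r3, #21 -> r2=0xb5
body[5] mov  r4, #0x7a -> r4=0x7a
body[6] add  r0, r2, #58 -> r0=0xef
body[7] add  r4, r4, #15 -> r4=0x89
epilogue: pop r4=0x89, sp=0x71
epilogue: pop r1=0x99, sp=0x72
epilogue: pop r0=0x5d, sp=0x73
prologue pushed ['r0', 'r1', 'r4'] at ['0x72', '0x71', '0x70']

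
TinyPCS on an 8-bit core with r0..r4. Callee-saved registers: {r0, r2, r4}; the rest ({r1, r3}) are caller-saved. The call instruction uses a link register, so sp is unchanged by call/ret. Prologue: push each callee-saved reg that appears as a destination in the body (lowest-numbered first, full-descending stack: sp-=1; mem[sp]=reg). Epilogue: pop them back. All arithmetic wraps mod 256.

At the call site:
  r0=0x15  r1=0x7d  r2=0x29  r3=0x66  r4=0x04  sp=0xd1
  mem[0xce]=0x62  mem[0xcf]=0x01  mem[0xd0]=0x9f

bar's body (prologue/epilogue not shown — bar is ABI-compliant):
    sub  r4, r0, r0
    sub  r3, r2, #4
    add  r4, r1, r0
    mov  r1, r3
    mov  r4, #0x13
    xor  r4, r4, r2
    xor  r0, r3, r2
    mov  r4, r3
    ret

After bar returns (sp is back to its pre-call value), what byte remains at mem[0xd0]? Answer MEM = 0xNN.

MEM = 0x15

prologue: push r0 → mem[0xd0]=0x15, sp=0xd0
prologue: push r4 → mem[0xcf]=0x04, sp=0xcf
body[0] sub  r4, r0, r0 → r4=0x00
body[1] sub  r3, r2, #4 → r3=0x25
body[2] add  r4, r1, r0 → r4=0x92
body[3] mov  r1, r3 → r1=0x25
body[4] mov  r4, #0x13 → r4=0x13
body[5] xor  r4, r4, r2 → r4=0x3a
body[6] xor  r0, r3, r2 → r0=0x0c
body[7] mov  r4, r3 → r4=0x25
epilogue: pop r4=0x04, sp=0xd0
epilogue: pop r0=0x15, sp=0xd1
prologue pushed ['r0', 'r4'] at ['0xd0', '0xcf']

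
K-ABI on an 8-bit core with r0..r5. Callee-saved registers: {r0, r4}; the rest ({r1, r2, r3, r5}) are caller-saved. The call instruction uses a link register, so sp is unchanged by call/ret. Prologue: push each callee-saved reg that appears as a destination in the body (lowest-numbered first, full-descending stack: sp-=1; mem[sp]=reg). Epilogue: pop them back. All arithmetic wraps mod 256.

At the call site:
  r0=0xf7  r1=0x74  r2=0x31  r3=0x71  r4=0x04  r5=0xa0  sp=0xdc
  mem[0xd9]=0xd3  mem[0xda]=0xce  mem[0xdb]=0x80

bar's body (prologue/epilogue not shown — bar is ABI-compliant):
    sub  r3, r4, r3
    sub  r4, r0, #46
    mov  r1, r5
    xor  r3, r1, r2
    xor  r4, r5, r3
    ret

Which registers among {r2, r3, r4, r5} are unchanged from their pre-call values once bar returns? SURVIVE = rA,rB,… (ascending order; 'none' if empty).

prologue: push r4 → mem[0xdb]=0x04, sp=0xdb
body[0] sub  r3, r4, r3 → r3=0x93
body[1] sub  r4, r0, #46 → r4=0xc9
body[2] mov  r1, r5 → r1=0xa0
body[3] xor  r3, r1, r2 → r3=0x91
body[4] xor  r4, r5, r3 → r4=0x31
epilogue: pop r4=0x04, sp=0xdc
r2: caller-saved, written=False
r3: caller-saved, written=True
r4: callee-saved, written=True
r5: caller-saved, written=False

SURVIVE = r2,r4,r5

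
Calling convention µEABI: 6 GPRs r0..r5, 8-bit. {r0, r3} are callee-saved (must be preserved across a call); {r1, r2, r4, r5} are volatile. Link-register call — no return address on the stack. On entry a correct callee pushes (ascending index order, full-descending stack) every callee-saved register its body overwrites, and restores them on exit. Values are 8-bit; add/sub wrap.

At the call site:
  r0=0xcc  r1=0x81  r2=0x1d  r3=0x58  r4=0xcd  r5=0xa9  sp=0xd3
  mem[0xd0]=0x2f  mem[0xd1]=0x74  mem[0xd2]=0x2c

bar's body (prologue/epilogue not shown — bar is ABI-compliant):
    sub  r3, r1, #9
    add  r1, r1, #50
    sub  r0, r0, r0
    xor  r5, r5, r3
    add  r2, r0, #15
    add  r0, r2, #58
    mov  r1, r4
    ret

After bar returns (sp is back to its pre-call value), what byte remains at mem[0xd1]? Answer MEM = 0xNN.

prologue: push r0 -> mem[0xd2]=0xcc, sp=0xd2
prologue: push r3 -> mem[0xd1]=0x58, sp=0xd1
body[0] sub  r3, r1, #9 -> r3=0x78
body[1] add  r1, r1, #50 -> r1=0xb3
body[2] sub  r0, r0, r0 -> r0=0x00
body[3] xor  r5, r5, r3 -> r5=0xd1
body[4] add  r2, r0, #15 -> r2=0x0f
body[5] add  r0, r2, #58 -> r0=0x49
body[6] mov  r1, r4 -> r1=0xcd
epilogue: pop r3=0x58, sp=0xd2
epilogue: pop r0=0xcc, sp=0xd3
prologue pushed ['r0', 'r3'] at ['0xd2', '0xd1']

MEM = 0x58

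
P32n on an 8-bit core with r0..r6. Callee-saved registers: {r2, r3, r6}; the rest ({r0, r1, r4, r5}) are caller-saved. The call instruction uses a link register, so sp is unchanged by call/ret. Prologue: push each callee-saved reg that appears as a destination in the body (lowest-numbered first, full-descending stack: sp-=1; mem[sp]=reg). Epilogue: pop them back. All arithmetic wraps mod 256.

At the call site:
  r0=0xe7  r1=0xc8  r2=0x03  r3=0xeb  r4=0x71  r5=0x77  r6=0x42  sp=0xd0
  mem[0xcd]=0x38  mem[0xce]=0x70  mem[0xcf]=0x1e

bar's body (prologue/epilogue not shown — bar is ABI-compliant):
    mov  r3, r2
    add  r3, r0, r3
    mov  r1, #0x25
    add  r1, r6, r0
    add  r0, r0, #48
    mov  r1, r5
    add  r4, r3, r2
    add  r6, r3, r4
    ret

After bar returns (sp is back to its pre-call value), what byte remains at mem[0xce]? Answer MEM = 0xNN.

prologue: push r3 → mem[0xcf]=0xeb, sp=0xcf
prologue: push r6 → mem[0xce]=0x42, sp=0xce
body[0] mov  r3, r2 → r3=0x03
body[1] add  r3, r0, r3 → r3=0xea
body[2] mov  r1, #0x25 → r1=0x25
body[3] add  r1, r6, r0 → r1=0x29
body[4] add  r0, r0, #48 → r0=0x17
body[5] mov  r1, r5 → r1=0x77
body[6] add  r4, r3, r2 → r4=0xed
body[7] add  r6, r3, r4 → r6=0xd7
epilogue: pop r6=0x42, sp=0xcf
epilogue: pop r3=0xeb, sp=0xd0
prologue pushed ['r3', 'r6'] at ['0xcf', '0xce']

MEM = 0x42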